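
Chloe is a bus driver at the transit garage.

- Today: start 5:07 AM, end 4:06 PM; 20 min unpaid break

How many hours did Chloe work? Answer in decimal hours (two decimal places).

Today: 5:07 AM–4:06 PM = 10 h 59 min; less 20 min break → 10 h 39 min

10.65 hours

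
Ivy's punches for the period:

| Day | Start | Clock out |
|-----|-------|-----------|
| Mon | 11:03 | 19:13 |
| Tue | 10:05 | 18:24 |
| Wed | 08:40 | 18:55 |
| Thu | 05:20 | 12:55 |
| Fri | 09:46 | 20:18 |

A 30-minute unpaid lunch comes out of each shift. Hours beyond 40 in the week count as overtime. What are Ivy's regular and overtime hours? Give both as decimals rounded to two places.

Mon: 11:03–19:13 = 8 h 10 min; less 30 min break → 7 h 40 min
Tue: 10:05–18:24 = 8 h 19 min; less 30 min break → 7 h 49 min
Wed: 08:40–18:55 = 10 h 15 min; less 30 min break → 9 h 45 min
Thu: 05:20–12:55 = 7 h 35 min; less 30 min break → 7 h 5 min
Fri: 09:46–20:18 = 10 h 32 min; less 30 min break → 10 h 2 min
Total worked: 42 h 21 min = 42.35 h.
Threshold 40 h → overtime 2 h 21 min, regular 40 h 0 min.

Regular 40.00 hours, overtime 2.35 hours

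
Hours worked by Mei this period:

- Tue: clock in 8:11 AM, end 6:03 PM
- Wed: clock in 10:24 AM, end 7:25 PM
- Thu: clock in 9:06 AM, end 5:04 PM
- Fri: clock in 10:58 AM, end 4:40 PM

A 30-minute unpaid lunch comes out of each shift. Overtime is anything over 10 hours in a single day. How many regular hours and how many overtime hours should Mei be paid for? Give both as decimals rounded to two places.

Regular 30.55 hours, overtime 0.00 hours

Tue: 8:11 AM–6:03 PM = 9 h 52 min; less 30 min break → 9 h 22 min
Wed: 10:24 AM–7:25 PM = 9 h 1 min; less 30 min break → 8 h 31 min
Thu: 9:06 AM–5:04 PM = 7 h 58 min; less 30 min break → 7 h 28 min
Fri: 10:58 AM–4:40 PM = 5 h 42 min; less 30 min break → 5 h 12 min
Tue reg 9 h 22 min / OT 0 h 0 min; Wed reg 8 h 31 min / OT 0 h 0 min; Thu reg 7 h 28 min / OT 0 h 0 min; Fri reg 5 h 12 min / OT 0 h 0 min.
Totals: regular 30 h 33 min, overtime 0 h 0 min.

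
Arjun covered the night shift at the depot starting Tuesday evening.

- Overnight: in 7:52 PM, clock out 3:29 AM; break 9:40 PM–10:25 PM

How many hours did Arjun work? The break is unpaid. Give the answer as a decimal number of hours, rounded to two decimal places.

Overnight: 7:52 PM → midnight = 4 h 8 min; midnight → 3:29 AM = 3 h 29 min; span 7 h 37 min; less 45 min break → 6 h 52 min

6.87 hours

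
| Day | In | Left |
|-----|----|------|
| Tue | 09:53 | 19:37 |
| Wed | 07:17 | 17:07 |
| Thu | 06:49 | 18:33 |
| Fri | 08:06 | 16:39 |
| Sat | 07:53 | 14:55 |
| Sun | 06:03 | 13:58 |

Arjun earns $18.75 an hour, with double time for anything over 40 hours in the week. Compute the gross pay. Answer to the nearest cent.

Tue: 09:53–19:37 = 9 h 44 min
Wed: 07:17–17:07 = 9 h 50 min
Thu: 06:49–18:33 = 11 h 44 min
Fri: 08:06–16:39 = 8 h 33 min
Sat: 07:53–14:55 = 7 h 2 min
Sun: 06:03–13:58 = 7 h 55 min
Total worked: 54 h 48 min = 3288 min.
Regular 40 h 0 min = 2400 min at $18.75/h; overtime 14 h 48 min = 888 min at $37.50/h.
Pay = (2400 × $18.75 + 888 × $37.50) ÷ 60 = $1305.00.

$1305.00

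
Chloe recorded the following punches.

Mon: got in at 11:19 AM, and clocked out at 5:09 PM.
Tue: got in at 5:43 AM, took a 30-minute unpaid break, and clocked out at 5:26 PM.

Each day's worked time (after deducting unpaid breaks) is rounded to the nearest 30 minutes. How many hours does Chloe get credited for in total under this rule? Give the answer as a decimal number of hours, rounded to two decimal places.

17.00 hours

Mon: 11:19 AM–5:09 PM = 5 h 50 min → rounds to 6 h 0 min
Tue: 5:43 AM–5:26 PM = 11 h 43 min − 30 min = 11 h 13 min → rounds to 11 h 0 min
Total credited: 17 h 0 min.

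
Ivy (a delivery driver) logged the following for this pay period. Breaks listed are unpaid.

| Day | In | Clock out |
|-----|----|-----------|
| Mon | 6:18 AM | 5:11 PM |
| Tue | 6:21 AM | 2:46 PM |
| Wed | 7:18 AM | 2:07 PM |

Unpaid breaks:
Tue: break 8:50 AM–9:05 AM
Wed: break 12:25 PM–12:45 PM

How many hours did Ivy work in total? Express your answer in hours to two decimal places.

25.53 hours

Mon: 6:18 AM–5:11 PM = 10 h 53 min
Tue: 6:21 AM–2:46 PM = 8 h 25 min; less 15 min break → 8 h 10 min
Wed: 7:18 AM–2:07 PM = 6 h 49 min; less 20 min break → 6 h 29 min
Total: 10 h 53 min + 8 h 10 min + 6 h 29 min = 25 h 32 min.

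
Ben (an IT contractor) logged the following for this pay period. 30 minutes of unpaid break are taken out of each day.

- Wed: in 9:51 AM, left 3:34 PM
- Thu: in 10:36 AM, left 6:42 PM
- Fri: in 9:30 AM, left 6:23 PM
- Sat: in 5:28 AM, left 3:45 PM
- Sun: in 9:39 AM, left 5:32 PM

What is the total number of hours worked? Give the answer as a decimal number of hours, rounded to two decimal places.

38.37 hours

Wed: 9:51 AM–3:34 PM = 5 h 43 min; less 30 min break → 5 h 13 min
Thu: 10:36 AM–6:42 PM = 8 h 6 min; less 30 min break → 7 h 36 min
Fri: 9:30 AM–6:23 PM = 8 h 53 min; less 30 min break → 8 h 23 min
Sat: 5:28 AM–3:45 PM = 10 h 17 min; less 30 min break → 9 h 47 min
Sun: 9:39 AM–5:32 PM = 7 h 53 min; less 30 min break → 7 h 23 min
Total: 5 h 13 min + 7 h 36 min + 8 h 23 min + 9 h 47 min + 7 h 23 min = 38 h 22 min.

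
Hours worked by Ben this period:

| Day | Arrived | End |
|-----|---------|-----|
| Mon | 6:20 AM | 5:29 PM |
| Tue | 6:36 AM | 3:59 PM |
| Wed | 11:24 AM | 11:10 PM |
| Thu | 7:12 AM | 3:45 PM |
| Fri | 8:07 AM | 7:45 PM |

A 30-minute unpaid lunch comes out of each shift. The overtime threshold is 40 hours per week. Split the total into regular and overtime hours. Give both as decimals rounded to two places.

Regular 40.00 hours, overtime 9.98 hours

Mon: 6:20 AM–5:29 PM = 11 h 9 min; less 30 min break → 10 h 39 min
Tue: 6:36 AM–3:59 PM = 9 h 23 min; less 30 min break → 8 h 53 min
Wed: 11:24 AM–11:10 PM = 11 h 46 min; less 30 min break → 11 h 16 min
Thu: 7:12 AM–3:45 PM = 8 h 33 min; less 30 min break → 8 h 3 min
Fri: 8:07 AM–7:45 PM = 11 h 38 min; less 30 min break → 11 h 8 min
Total worked: 49 h 59 min = 49.98 h.
Threshold 40 h → overtime 9 h 59 min, regular 40 h 0 min.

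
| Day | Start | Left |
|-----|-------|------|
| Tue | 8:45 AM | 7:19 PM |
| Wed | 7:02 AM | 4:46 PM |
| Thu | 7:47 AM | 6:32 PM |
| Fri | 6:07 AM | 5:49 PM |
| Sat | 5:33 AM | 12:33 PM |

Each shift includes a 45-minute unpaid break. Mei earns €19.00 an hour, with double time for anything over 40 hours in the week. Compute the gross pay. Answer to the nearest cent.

€988.00

Tue: 8:45 AM–7:19 PM = 10 h 34 min; less 45 min break → 9 h 49 min
Wed: 7:02 AM–4:46 PM = 9 h 44 min; less 45 min break → 8 h 59 min
Thu: 7:47 AM–6:32 PM = 10 h 45 min; less 45 min break → 10 h 0 min
Fri: 6:07 AM–5:49 PM = 11 h 42 min; less 45 min break → 10 h 57 min
Sat: 5:33 AM–12:33 PM = 7 h 0 min; less 45 min break → 6 h 15 min
Total worked: 46 h 0 min = 2760 min.
Regular 40 h 0 min = 2400 min at €19.00/h; overtime 6 h 0 min = 360 min at €38.00/h.
Pay = (2400 × €19.00 + 360 × €38.00) ÷ 60 = €988.00.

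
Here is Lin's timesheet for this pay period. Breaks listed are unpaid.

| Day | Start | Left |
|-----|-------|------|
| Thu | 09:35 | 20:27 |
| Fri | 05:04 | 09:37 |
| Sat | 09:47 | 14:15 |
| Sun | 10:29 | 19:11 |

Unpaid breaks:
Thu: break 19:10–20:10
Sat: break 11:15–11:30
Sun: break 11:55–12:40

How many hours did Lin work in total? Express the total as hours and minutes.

Thu: 09:35–20:27 = 10 h 52 min; less 60 min break → 9 h 52 min
Fri: 05:04–09:37 = 4 h 33 min
Sat: 09:47–14:15 = 4 h 28 min; less 15 min break → 4 h 13 min
Sun: 10:29–19:11 = 8 h 42 min; less 45 min break → 7 h 57 min
Total: 9 h 52 min + 4 h 33 min + 4 h 13 min + 7 h 57 min = 26 h 35 min.

26 h 35 min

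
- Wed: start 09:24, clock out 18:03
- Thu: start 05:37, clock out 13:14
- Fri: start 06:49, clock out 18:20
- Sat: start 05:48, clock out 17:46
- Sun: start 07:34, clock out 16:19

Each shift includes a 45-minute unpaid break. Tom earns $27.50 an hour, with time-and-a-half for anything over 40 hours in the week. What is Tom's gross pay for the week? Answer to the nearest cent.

$1295.94

Wed: 09:24–18:03 = 8 h 39 min; less 45 min break → 7 h 54 min
Thu: 05:37–13:14 = 7 h 37 min; less 45 min break → 6 h 52 min
Fri: 06:49–18:20 = 11 h 31 min; less 45 min break → 10 h 46 min
Sat: 05:48–17:46 = 11 h 58 min; less 45 min break → 11 h 13 min
Sun: 07:34–16:19 = 8 h 45 min; less 45 min break → 8 h 0 min
Total worked: 44 h 45 min = 2685 min.
Regular 40 h 0 min = 2400 min at $27.50/h; overtime 4 h 45 min = 285 min at $41.25/h.
Pay = (2400 × $27.50 + 285 × $41.25) ÷ 60 = $1295.94.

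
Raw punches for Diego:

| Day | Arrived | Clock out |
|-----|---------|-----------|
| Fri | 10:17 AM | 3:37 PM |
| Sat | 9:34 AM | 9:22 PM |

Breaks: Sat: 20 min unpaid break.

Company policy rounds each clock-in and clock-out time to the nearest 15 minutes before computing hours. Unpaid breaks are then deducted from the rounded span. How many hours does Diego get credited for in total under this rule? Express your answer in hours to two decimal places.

16.67 hours

Fri: in 10:17 AM→10:15 AM, out 3:37 PM→3:30 PM; 5 h 15 min
Sat: in 9:34 AM→9:30 AM, out 9:22 PM→9:15 PM; 11 h 45 min − 20 min = 11 h 25 min
Total credited: 16 h 40 min.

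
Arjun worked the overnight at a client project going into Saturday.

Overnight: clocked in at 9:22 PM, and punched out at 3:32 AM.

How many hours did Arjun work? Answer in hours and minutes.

Overnight: 9:22 PM → midnight = 2 h 38 min; midnight → 3:32 AM = 3 h 32 min; span 6 h 10 min

6 h 10 min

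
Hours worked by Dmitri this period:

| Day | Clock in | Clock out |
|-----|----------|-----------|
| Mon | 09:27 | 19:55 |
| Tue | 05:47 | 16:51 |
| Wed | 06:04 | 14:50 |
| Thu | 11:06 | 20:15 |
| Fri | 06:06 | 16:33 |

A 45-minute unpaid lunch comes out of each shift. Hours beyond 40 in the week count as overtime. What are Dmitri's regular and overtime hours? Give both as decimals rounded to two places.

Mon: 09:27–19:55 = 10 h 28 min; less 45 min break → 9 h 43 min
Tue: 05:47–16:51 = 11 h 4 min; less 45 min break → 10 h 19 min
Wed: 06:04–14:50 = 8 h 46 min; less 45 min break → 8 h 1 min
Thu: 11:06–20:15 = 9 h 9 min; less 45 min break → 8 h 24 min
Fri: 06:06–16:33 = 10 h 27 min; less 45 min break → 9 h 42 min
Total worked: 46 h 9 min = 46.15 h.
Threshold 40 h → overtime 6 h 9 min, regular 40 h 0 min.

Regular 40.00 hours, overtime 6.15 hours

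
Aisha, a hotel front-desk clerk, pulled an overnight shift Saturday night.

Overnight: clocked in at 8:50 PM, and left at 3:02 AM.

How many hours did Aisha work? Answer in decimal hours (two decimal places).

Overnight: 8:50 PM → midnight = 3 h 10 min; midnight → 3:02 AM = 3 h 2 min; span 6 h 12 min

6.20 hours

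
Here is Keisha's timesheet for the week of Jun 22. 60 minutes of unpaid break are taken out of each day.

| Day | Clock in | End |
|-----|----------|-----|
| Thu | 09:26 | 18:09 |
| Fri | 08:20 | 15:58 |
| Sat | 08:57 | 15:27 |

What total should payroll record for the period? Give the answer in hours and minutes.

Thu: 09:26–18:09 = 8 h 43 min; less 60 min break → 7 h 43 min
Fri: 08:20–15:58 = 7 h 38 min; less 60 min break → 6 h 38 min
Sat: 08:57–15:27 = 6 h 30 min; less 60 min break → 5 h 30 min
Total: 7 h 43 min + 6 h 38 min + 5 h 30 min = 19 h 51 min.

19 h 51 min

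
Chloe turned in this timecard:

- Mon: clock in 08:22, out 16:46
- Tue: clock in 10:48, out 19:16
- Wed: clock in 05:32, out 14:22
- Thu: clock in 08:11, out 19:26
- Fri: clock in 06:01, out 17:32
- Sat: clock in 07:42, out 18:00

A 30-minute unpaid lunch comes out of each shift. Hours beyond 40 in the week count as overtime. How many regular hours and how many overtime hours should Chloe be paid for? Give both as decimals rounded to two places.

Regular 40.00 hours, overtime 15.77 hours

Mon: 08:22–16:46 = 8 h 24 min; less 30 min break → 7 h 54 min
Tue: 10:48–19:16 = 8 h 28 min; less 30 min break → 7 h 58 min
Wed: 05:32–14:22 = 8 h 50 min; less 30 min break → 8 h 20 min
Thu: 08:11–19:26 = 11 h 15 min; less 30 min break → 10 h 45 min
Fri: 06:01–17:32 = 11 h 31 min; less 30 min break → 11 h 1 min
Sat: 07:42–18:00 = 10 h 18 min; less 30 min break → 9 h 48 min
Total worked: 55 h 46 min = 55.77 h.
Threshold 40 h → overtime 15 h 46 min, regular 40 h 0 min.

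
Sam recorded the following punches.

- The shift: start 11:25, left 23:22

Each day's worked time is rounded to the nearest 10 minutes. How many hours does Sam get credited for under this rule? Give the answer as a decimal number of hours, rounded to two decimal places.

The shift: 11:25–23:22 = 11 h 57 min → rounds to 12 h 0 min

12.00 hours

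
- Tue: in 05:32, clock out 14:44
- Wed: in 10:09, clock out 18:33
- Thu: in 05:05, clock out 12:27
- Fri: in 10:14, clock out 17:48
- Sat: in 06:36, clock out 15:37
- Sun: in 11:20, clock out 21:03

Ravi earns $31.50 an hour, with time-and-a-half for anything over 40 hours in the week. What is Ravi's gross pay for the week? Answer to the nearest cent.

Tue: 05:32–14:44 = 9 h 12 min
Wed: 10:09–18:33 = 8 h 24 min
Thu: 05:05–12:27 = 7 h 22 min
Fri: 10:14–17:48 = 7 h 34 min
Sat: 06:36–15:37 = 9 h 1 min
Sun: 11:20–21:03 = 9 h 43 min
Total worked: 51 h 16 min = 3076 min.
Regular 40 h 0 min = 2400 min at $31.50/h; overtime 11 h 16 min = 676 min at $47.25/h.
Pay = (2400 × $31.50 + 676 × $47.25) ÷ 60 = $1792.35.

$1792.35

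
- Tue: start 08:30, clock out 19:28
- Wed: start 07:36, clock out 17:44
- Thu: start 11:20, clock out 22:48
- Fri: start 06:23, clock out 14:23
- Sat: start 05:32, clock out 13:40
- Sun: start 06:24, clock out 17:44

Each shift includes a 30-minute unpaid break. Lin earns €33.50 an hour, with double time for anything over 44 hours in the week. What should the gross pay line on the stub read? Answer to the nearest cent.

€2347.23

Tue: 08:30–19:28 = 10 h 58 min; less 30 min break → 10 h 28 min
Wed: 07:36–17:44 = 10 h 8 min; less 30 min break → 9 h 38 min
Thu: 11:20–22:48 = 11 h 28 min; less 30 min break → 10 h 58 min
Fri: 06:23–14:23 = 8 h 0 min; less 30 min break → 7 h 30 min
Sat: 05:32–13:40 = 8 h 8 min; less 30 min break → 7 h 38 min
Sun: 06:24–17:44 = 11 h 20 min; less 30 min break → 10 h 50 min
Total worked: 57 h 2 min = 3422 min.
Regular 44 h 0 min = 2640 min at €33.50/h; overtime 13 h 2 min = 782 min at €67.00/h.
Pay = (2640 × €33.50 + 782 × €67.00) ÷ 60 = €2347.23.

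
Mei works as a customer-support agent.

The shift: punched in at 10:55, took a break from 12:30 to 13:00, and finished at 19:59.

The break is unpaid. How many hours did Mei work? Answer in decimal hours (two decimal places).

The shift: 10:55–19:59 = 9 h 4 min; less 30 min break → 8 h 34 min

8.57 hours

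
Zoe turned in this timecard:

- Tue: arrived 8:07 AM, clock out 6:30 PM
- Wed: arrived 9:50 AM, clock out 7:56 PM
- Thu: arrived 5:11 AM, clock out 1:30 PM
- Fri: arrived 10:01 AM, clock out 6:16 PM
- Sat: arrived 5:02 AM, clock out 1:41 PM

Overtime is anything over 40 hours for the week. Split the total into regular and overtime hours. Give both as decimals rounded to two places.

Tue: 8:07 AM–6:30 PM = 10 h 23 min
Wed: 9:50 AM–7:56 PM = 10 h 6 min
Thu: 5:11 AM–1:30 PM = 8 h 19 min
Fri: 10:01 AM–6:16 PM = 8 h 15 min
Sat: 5:02 AM–1:41 PM = 8 h 39 min
Total worked: 45 h 42 min = 45.70 h.
Threshold 40 h → overtime 5 h 42 min, regular 40 h 0 min.

Regular 40.00 hours, overtime 5.70 hours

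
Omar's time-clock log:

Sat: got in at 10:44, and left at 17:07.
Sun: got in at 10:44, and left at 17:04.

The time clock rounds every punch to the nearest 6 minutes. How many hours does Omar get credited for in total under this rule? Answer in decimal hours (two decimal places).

Sat: in 10:44→10:42, out 17:07→17:06; 6 h 24 min
Sun: in 10:44→10:42, out 17:04→17:06; 6 h 24 min
Total credited: 12 h 48 min.

12.80 hours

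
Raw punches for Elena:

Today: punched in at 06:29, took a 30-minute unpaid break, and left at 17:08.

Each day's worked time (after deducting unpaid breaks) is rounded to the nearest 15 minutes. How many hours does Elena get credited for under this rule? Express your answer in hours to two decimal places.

Today: 06:29–17:08 = 10 h 39 min − 30 min = 10 h 9 min → rounds to 10 h 15 min

10.25 hours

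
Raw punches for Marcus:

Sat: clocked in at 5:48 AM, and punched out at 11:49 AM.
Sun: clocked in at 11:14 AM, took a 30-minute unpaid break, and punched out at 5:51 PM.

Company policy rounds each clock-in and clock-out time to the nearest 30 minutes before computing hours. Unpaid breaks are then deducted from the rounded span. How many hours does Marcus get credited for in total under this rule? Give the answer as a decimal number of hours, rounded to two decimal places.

12.50 hours

Sat: in 5:48 AM→6:00 AM, out 11:49 AM→12:00 PM; 6 h 0 min
Sun: in 11:14 AM→11:00 AM, out 5:51 PM→6:00 PM; 7 h 0 min − 30 min = 6 h 30 min
Total credited: 12 h 30 min.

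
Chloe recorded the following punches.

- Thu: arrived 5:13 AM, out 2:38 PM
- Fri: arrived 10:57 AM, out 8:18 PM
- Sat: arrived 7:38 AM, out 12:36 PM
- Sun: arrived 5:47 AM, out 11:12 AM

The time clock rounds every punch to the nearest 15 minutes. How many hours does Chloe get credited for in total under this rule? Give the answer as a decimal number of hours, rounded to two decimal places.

Thu: in 5:13 AM→5:15 AM, out 2:38 PM→2:45 PM; 9 h 30 min
Fri: in 10:57 AM→11:00 AM, out 8:18 PM→8:15 PM; 9 h 15 min
Sat: in 7:38 AM→7:45 AM, out 12:36 PM→12:30 PM; 4 h 45 min
Sun: in 5:47 AM→5:45 AM, out 11:12 AM→11:15 AM; 5 h 30 min
Total credited: 29 h 0 min.

29.00 hours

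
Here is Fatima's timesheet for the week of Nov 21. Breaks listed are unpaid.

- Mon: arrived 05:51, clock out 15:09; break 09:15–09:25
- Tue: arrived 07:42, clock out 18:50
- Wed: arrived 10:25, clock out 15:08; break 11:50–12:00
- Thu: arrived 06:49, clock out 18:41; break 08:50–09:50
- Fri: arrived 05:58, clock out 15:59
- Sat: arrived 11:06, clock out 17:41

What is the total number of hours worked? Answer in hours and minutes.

Mon: 05:51–15:09 = 9 h 18 min; less 10 min break → 9 h 8 min
Tue: 07:42–18:50 = 11 h 8 min
Wed: 10:25–15:08 = 4 h 43 min; less 10 min break → 4 h 33 min
Thu: 06:49–18:41 = 11 h 52 min; less 60 min break → 10 h 52 min
Fri: 05:58–15:59 = 10 h 1 min
Sat: 11:06–17:41 = 6 h 35 min
Total: 9 h 8 min + 11 h 8 min + 4 h 33 min + 10 h 52 min + 10 h 1 min + 6 h 35 min = 52 h 17 min.

52 h 17 min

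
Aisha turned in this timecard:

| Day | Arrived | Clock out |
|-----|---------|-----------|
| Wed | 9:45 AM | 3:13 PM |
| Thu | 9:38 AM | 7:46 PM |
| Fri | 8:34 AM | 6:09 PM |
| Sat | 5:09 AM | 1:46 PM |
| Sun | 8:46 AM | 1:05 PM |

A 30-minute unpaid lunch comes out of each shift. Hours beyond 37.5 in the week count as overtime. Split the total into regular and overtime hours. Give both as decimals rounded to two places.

Regular 35.62 hours, overtime 0.00 hours

Wed: 9:45 AM–3:13 PM = 5 h 28 min; less 30 min break → 4 h 58 min
Thu: 9:38 AM–7:46 PM = 10 h 8 min; less 30 min break → 9 h 38 min
Fri: 8:34 AM–6:09 PM = 9 h 35 min; less 30 min break → 9 h 5 min
Sat: 5:09 AM–1:46 PM = 8 h 37 min; less 30 min break → 8 h 7 min
Sun: 8:46 AM–1:05 PM = 4 h 19 min; less 30 min break → 3 h 49 min
Total worked: 35 h 37 min = 35.62 h.
Threshold 37.5 h → overtime 0 h 0 min, regular 35 h 37 min.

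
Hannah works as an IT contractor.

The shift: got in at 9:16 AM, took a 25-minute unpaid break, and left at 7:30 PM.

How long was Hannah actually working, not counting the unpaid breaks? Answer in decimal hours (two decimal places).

9.82 hours

The shift: 9:16 AM–7:30 PM = 10 h 14 min; less 25 min break → 9 h 49 min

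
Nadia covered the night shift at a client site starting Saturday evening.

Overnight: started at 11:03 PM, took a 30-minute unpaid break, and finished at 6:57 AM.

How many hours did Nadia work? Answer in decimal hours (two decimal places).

7.40 hours

Overnight: 11:03 PM → midnight = 0 h 57 min; midnight → 6:57 AM = 6 h 57 min; span 7 h 54 min; less 30 min break → 7 h 24 min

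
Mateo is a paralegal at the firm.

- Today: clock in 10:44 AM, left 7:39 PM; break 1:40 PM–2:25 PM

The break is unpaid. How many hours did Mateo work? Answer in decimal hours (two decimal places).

8.17 hours

Today: 10:44 AM–7:39 PM = 8 h 55 min; less 45 min break → 8 h 10 min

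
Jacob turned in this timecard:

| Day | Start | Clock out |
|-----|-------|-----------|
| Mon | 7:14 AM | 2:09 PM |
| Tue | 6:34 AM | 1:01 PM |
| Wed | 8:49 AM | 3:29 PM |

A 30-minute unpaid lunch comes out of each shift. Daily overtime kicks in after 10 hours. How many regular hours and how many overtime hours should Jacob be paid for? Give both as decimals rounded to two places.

Regular 18.53 hours, overtime 0.00 hours

Mon: 7:14 AM–2:09 PM = 6 h 55 min; less 30 min break → 6 h 25 min
Tue: 6:34 AM–1:01 PM = 6 h 27 min; less 30 min break → 5 h 57 min
Wed: 8:49 AM–3:29 PM = 6 h 40 min; less 30 min break → 6 h 10 min
Mon reg 6 h 25 min / OT 0 h 0 min; Tue reg 5 h 57 min / OT 0 h 0 min; Wed reg 6 h 10 min / OT 0 h 0 min.
Totals: regular 18 h 32 min, overtime 0 h 0 min.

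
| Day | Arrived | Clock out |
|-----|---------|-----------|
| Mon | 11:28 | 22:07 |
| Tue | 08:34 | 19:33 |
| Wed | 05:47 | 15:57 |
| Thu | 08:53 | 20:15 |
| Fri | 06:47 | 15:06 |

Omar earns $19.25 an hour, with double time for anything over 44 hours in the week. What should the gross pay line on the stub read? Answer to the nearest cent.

Mon: 11:28–22:07 = 10 h 39 min
Tue: 08:34–19:33 = 10 h 59 min
Wed: 05:47–15:57 = 10 h 10 min
Thu: 08:53–20:15 = 11 h 22 min
Fri: 06:47–15:06 = 8 h 19 min
Total worked: 51 h 29 min = 3089 min.
Regular 44 h 0 min = 2640 min at $19.25/h; overtime 7 h 29 min = 449 min at $38.50/h.
Pay = (2640 × $19.25 + 449 × $38.50) ÷ 60 = $1135.11.

$1135.11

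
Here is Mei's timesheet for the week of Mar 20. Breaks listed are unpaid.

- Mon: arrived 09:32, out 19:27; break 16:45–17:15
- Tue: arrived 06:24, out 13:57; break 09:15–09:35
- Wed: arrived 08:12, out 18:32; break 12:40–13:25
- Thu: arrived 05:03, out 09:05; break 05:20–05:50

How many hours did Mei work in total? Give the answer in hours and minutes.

Mon: 09:32–19:27 = 9 h 55 min; less 30 min break → 9 h 25 min
Tue: 06:24–13:57 = 7 h 33 min; less 20 min break → 7 h 13 min
Wed: 08:12–18:32 = 10 h 20 min; less 45 min break → 9 h 35 min
Thu: 05:03–09:05 = 4 h 2 min; less 30 min break → 3 h 32 min
Total: 9 h 25 min + 7 h 13 min + 9 h 35 min + 3 h 32 min = 29 h 45 min.

29 h 45 min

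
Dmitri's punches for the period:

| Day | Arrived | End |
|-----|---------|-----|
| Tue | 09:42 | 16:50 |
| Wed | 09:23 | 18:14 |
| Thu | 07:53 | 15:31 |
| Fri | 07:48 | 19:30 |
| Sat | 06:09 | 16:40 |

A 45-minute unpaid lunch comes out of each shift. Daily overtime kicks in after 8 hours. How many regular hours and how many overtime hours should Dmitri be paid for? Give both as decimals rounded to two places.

Tue: 09:42–16:50 = 7 h 8 min; less 45 min break → 6 h 23 min
Wed: 09:23–18:14 = 8 h 51 min; less 45 min break → 8 h 6 min
Thu: 07:53–15:31 = 7 h 38 min; less 45 min break → 6 h 53 min
Fri: 07:48–19:30 = 11 h 42 min; less 45 min break → 10 h 57 min
Sat: 06:09–16:40 = 10 h 31 min; less 45 min break → 9 h 46 min
Tue reg 6 h 23 min / OT 0 h 0 min; Wed reg 8 h 0 min / OT 0 h 6 min; Thu reg 6 h 53 min / OT 0 h 0 min; Fri reg 8 h 0 min / OT 2 h 57 min; Sat reg 8 h 0 min / OT 1 h 46 min.
Totals: regular 37 h 16 min, overtime 4 h 49 min.

Regular 37.27 hours, overtime 4.82 hours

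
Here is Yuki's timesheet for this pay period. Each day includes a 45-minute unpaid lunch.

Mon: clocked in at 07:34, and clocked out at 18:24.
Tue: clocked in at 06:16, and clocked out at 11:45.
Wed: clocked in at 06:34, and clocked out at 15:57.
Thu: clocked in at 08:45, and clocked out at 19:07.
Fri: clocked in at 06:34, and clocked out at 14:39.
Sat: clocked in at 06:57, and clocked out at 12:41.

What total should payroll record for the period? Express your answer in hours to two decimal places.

Mon: 07:34–18:24 = 10 h 50 min; less 45 min break → 10 h 5 min
Tue: 06:16–11:45 = 5 h 29 min; less 45 min break → 4 h 44 min
Wed: 06:34–15:57 = 9 h 23 min; less 45 min break → 8 h 38 min
Thu: 08:45–19:07 = 10 h 22 min; less 45 min break → 9 h 37 min
Fri: 06:34–14:39 = 8 h 5 min; less 45 min break → 7 h 20 min
Sat: 06:57–12:41 = 5 h 44 min; less 45 min break → 4 h 59 min
Total: 10 h 5 min + 4 h 44 min + 8 h 38 min + 9 h 37 min + 7 h 20 min + 4 h 59 min = 45 h 23 min.

45.38 hours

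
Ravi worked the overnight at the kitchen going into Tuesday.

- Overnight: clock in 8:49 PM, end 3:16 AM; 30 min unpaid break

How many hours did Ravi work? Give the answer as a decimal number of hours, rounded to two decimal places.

5.95 hours

Overnight: 8:49 PM → midnight = 3 h 11 min; midnight → 3:16 AM = 3 h 16 min; span 6 h 27 min; less 30 min break → 5 h 57 min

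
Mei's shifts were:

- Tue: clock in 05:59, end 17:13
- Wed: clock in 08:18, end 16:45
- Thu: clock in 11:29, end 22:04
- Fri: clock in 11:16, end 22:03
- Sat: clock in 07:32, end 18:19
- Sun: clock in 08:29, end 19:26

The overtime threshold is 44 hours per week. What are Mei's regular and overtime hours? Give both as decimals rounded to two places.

Regular 44.00 hours, overtime 18.78 hours

Tue: 05:59–17:13 = 11 h 14 min
Wed: 08:18–16:45 = 8 h 27 min
Thu: 11:29–22:04 = 10 h 35 min
Fri: 11:16–22:03 = 10 h 47 min
Sat: 07:32–18:19 = 10 h 47 min
Sun: 08:29–19:26 = 10 h 57 min
Total worked: 62 h 47 min = 62.78 h.
Threshold 44 h → overtime 18 h 47 min, regular 44 h 0 min.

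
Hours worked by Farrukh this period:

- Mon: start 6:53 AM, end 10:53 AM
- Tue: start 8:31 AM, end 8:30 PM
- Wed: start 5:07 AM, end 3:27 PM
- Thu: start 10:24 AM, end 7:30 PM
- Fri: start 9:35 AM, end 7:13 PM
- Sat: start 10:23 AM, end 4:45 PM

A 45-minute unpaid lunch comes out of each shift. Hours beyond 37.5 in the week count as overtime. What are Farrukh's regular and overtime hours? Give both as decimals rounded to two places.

Mon: 6:53 AM–10:53 AM = 4 h 0 min; less 45 min break → 3 h 15 min
Tue: 8:31 AM–8:30 PM = 11 h 59 min; less 45 min break → 11 h 14 min
Wed: 5:07 AM–3:27 PM = 10 h 20 min; less 45 min break → 9 h 35 min
Thu: 10:24 AM–7:30 PM = 9 h 6 min; less 45 min break → 8 h 21 min
Fri: 9:35 AM–7:13 PM = 9 h 38 min; less 45 min break → 8 h 53 min
Sat: 10:23 AM–4:45 PM = 6 h 22 min; less 45 min break → 5 h 37 min
Total worked: 46 h 55 min = 46.92 h.
Threshold 37.5 h → overtime 9 h 25 min, regular 37 h 30 min.

Regular 37.50 hours, overtime 9.42 hours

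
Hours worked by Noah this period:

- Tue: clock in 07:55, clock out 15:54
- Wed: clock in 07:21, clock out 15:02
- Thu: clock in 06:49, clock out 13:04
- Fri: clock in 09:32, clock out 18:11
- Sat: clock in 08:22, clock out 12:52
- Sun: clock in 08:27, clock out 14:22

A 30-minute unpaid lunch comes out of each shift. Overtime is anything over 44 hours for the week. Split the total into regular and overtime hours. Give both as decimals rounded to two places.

Regular 37.98 hours, overtime 0.00 hours

Tue: 07:55–15:54 = 7 h 59 min; less 30 min break → 7 h 29 min
Wed: 07:21–15:02 = 7 h 41 min; less 30 min break → 7 h 11 min
Thu: 06:49–13:04 = 6 h 15 min; less 30 min break → 5 h 45 min
Fri: 09:32–18:11 = 8 h 39 min; less 30 min break → 8 h 9 min
Sat: 08:22–12:52 = 4 h 30 min; less 30 min break → 4 h 0 min
Sun: 08:27–14:22 = 5 h 55 min; less 30 min break → 5 h 25 min
Total worked: 37 h 59 min = 37.98 h.
Threshold 44 h → overtime 0 h 0 min, regular 37 h 59 min.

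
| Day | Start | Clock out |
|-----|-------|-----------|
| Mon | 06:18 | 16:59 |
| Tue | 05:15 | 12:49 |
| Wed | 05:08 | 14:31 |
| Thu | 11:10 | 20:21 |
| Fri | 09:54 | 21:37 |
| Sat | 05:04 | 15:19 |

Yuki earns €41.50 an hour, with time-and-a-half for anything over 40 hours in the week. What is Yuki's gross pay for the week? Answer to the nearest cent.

€2829.26

Mon: 06:18–16:59 = 10 h 41 min
Tue: 05:15–12:49 = 7 h 34 min
Wed: 05:08–14:31 = 9 h 23 min
Thu: 11:10–20:21 = 9 h 11 min
Fri: 09:54–21:37 = 11 h 43 min
Sat: 05:04–15:19 = 10 h 15 min
Total worked: 58 h 47 min = 3527 min.
Regular 40 h 0 min = 2400 min at €41.50/h; overtime 18 h 47 min = 1127 min at €62.25/h.
Pay = (2400 × €41.50 + 1127 × €62.25) ÷ 60 = €2829.26.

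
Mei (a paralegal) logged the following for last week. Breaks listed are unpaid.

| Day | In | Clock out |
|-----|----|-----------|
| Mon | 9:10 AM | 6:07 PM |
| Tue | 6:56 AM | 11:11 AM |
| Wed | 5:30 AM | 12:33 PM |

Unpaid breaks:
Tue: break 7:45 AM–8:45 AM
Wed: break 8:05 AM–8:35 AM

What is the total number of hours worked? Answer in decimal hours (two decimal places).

18.75 hours

Mon: 9:10 AM–6:07 PM = 8 h 57 min
Tue: 6:56 AM–11:11 AM = 4 h 15 min; less 60 min break → 3 h 15 min
Wed: 5:30 AM–12:33 PM = 7 h 3 min; less 30 min break → 6 h 33 min
Total: 8 h 57 min + 3 h 15 min + 6 h 33 min = 18 h 45 min.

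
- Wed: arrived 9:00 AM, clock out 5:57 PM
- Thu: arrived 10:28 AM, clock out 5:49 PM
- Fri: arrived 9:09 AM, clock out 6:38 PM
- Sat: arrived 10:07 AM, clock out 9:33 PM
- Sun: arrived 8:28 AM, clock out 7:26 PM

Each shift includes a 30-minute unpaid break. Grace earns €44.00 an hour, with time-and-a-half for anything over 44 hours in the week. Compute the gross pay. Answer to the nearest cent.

€2047.10

Wed: 9:00 AM–5:57 PM = 8 h 57 min; less 30 min break → 8 h 27 min
Thu: 10:28 AM–5:49 PM = 7 h 21 min; less 30 min break → 6 h 51 min
Fri: 9:09 AM–6:38 PM = 9 h 29 min; less 30 min break → 8 h 59 min
Sat: 10:07 AM–9:33 PM = 11 h 26 min; less 30 min break → 10 h 56 min
Sun: 8:28 AM–7:26 PM = 10 h 58 min; less 30 min break → 10 h 28 min
Total worked: 45 h 41 min = 2741 min.
Regular 44 h 0 min = 2640 min at €44.00/h; overtime 1 h 41 min = 101 min at €66.00/h.
Pay = (2640 × €44.00 + 101 × €66.00) ÷ 60 = €2047.10.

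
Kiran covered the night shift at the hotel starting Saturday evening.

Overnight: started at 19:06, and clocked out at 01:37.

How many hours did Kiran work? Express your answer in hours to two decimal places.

6.52 hours

Overnight: 19:06 → midnight = 4 h 54 min; midnight → 01:37 = 1 h 37 min; span 6 h 31 min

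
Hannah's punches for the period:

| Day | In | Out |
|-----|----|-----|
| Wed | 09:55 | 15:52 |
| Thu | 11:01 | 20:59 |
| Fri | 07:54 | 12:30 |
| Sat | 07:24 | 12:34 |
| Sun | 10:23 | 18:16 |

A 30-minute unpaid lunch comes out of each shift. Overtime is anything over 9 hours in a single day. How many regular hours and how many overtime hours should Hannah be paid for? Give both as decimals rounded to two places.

Regular 30.60 hours, overtime 0.47 hours

Wed: 09:55–15:52 = 5 h 57 min; less 30 min break → 5 h 27 min
Thu: 11:01–20:59 = 9 h 58 min; less 30 min break → 9 h 28 min
Fri: 07:54–12:30 = 4 h 36 min; less 30 min break → 4 h 6 min
Sat: 07:24–12:34 = 5 h 10 min; less 30 min break → 4 h 40 min
Sun: 10:23–18:16 = 7 h 53 min; less 30 min break → 7 h 23 min
Wed reg 5 h 27 min / OT 0 h 0 min; Thu reg 9 h 0 min / OT 0 h 28 min; Fri reg 4 h 6 min / OT 0 h 0 min; Sat reg 4 h 40 min / OT 0 h 0 min; Sun reg 7 h 23 min / OT 0 h 0 min.
Totals: regular 30 h 36 min, overtime 0 h 28 min.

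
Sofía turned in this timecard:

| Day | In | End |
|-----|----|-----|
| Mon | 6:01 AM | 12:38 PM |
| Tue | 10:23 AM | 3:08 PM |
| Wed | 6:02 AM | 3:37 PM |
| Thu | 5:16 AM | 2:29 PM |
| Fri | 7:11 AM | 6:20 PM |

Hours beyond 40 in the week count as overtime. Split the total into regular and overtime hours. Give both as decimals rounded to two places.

Regular 40.00 hours, overtime 1.32 hours

Mon: 6:01 AM–12:38 PM = 6 h 37 min
Tue: 10:23 AM–3:08 PM = 4 h 45 min
Wed: 6:02 AM–3:37 PM = 9 h 35 min
Thu: 5:16 AM–2:29 PM = 9 h 13 min
Fri: 7:11 AM–6:20 PM = 11 h 9 min
Total worked: 41 h 19 min = 41.32 h.
Threshold 40 h → overtime 1 h 19 min, regular 40 h 0 min.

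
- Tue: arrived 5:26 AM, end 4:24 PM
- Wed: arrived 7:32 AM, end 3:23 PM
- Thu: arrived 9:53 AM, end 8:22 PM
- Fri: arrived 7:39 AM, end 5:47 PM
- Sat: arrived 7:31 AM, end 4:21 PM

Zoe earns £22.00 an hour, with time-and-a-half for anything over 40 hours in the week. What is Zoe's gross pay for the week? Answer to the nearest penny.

Tue: 5:26 AM–4:24 PM = 10 h 58 min
Wed: 7:32 AM–3:23 PM = 7 h 51 min
Thu: 9:53 AM–8:22 PM = 10 h 29 min
Fri: 7:39 AM–5:47 PM = 10 h 8 min
Sat: 7:31 AM–4:21 PM = 8 h 50 min
Total worked: 48 h 16 min = 2896 min.
Regular 40 h 0 min = 2400 min at £22.00/h; overtime 8 h 16 min = 496 min at £33.00/h.
Pay = (2400 × £22.00 + 496 × £33.00) ÷ 60 = £1152.80.

£1152.80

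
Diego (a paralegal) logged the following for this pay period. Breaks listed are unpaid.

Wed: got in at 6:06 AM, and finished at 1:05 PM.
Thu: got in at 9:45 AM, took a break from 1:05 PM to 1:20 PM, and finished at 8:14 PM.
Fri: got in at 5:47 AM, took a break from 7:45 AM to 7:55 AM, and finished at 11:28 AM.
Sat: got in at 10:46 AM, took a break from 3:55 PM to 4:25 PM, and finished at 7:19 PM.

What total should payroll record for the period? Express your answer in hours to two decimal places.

Wed: 6:06 AM–1:05 PM = 6 h 59 min
Thu: 9:45 AM–8:14 PM = 10 h 29 min; less 15 min break → 10 h 14 min
Fri: 5:47 AM–11:28 AM = 5 h 41 min; less 10 min break → 5 h 31 min
Sat: 10:46 AM–7:19 PM = 8 h 33 min; less 30 min break → 8 h 3 min
Total: 6 h 59 min + 10 h 14 min + 5 h 31 min + 8 h 3 min = 30 h 47 min.

30.78 hours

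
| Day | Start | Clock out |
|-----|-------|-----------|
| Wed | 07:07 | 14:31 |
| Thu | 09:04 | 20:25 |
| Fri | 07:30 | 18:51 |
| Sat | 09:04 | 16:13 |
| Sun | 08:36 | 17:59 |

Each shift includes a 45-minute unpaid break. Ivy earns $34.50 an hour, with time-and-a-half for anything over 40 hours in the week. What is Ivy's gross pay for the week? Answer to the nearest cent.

Wed: 07:07–14:31 = 7 h 24 min; less 45 min break → 6 h 39 min
Thu: 09:04–20:25 = 11 h 21 min; less 45 min break → 10 h 36 min
Fri: 07:30–18:51 = 11 h 21 min; less 45 min break → 10 h 36 min
Sat: 09:04–16:13 = 7 h 9 min; less 45 min break → 6 h 24 min
Sun: 08:36–17:59 = 9 h 23 min; less 45 min break → 8 h 38 min
Total worked: 42 h 53 min = 2573 min.
Regular 40 h 0 min = 2400 min at $34.50/h; overtime 2 h 53 min = 173 min at $51.75/h.
Pay = (2400 × $34.50 + 173 × $51.75) ÷ 60 = $1529.21.

$1529.21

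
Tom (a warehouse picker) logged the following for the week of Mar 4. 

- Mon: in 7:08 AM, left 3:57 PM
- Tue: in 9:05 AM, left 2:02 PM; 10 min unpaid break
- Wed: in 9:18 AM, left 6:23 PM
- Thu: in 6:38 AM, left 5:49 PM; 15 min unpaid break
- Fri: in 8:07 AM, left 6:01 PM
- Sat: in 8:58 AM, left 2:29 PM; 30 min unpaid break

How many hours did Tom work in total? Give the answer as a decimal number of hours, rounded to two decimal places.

48.53 hours

Mon: 7:08 AM–3:57 PM = 8 h 49 min
Tue: 9:05 AM–2:02 PM = 4 h 57 min; less 10 min break → 4 h 47 min
Wed: 9:18 AM–6:23 PM = 9 h 5 min
Thu: 6:38 AM–5:49 PM = 11 h 11 min; less 15 min break → 10 h 56 min
Fri: 8:07 AM–6:01 PM = 9 h 54 min
Sat: 8:58 AM–2:29 PM = 5 h 31 min; less 30 min break → 5 h 1 min
Total: 8 h 49 min + 4 h 47 min + 9 h 5 min + 10 h 56 min + 9 h 54 min + 5 h 1 min = 48 h 32 min.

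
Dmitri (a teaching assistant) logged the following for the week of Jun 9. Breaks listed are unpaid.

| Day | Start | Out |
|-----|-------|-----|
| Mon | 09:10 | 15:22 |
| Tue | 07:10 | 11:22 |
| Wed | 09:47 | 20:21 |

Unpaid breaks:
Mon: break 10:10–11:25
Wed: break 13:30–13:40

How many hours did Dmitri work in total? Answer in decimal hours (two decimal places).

19.55 hours

Mon: 09:10–15:22 = 6 h 12 min; less 75 min break → 4 h 57 min
Tue: 07:10–11:22 = 4 h 12 min
Wed: 09:47–20:21 = 10 h 34 min; less 10 min break → 10 h 24 min
Total: 4 h 57 min + 4 h 12 min + 10 h 24 min = 19 h 33 min.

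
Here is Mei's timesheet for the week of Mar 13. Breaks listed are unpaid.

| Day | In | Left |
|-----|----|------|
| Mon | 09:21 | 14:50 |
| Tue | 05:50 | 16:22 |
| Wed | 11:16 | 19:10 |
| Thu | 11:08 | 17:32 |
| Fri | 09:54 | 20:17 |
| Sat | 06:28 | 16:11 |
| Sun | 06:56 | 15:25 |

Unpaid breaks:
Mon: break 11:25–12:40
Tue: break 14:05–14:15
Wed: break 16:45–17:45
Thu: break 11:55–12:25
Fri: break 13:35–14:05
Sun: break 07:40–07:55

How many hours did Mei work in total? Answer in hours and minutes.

55 h 14 min

Mon: 09:21–14:50 = 5 h 29 min; less 75 min break → 4 h 14 min
Tue: 05:50–16:22 = 10 h 32 min; less 10 min break → 10 h 22 min
Wed: 11:16–19:10 = 7 h 54 min; less 60 min break → 6 h 54 min
Thu: 11:08–17:32 = 6 h 24 min; less 30 min break → 5 h 54 min
Fri: 09:54–20:17 = 10 h 23 min; less 30 min break → 9 h 53 min
Sat: 06:28–16:11 = 9 h 43 min
Sun: 06:56–15:25 = 8 h 29 min; less 15 min break → 8 h 14 min
Total: 4 h 14 min + 10 h 22 min + 6 h 54 min + 5 h 54 min + 9 h 53 min + 9 h 43 min + 8 h 14 min = 55 h 14 min.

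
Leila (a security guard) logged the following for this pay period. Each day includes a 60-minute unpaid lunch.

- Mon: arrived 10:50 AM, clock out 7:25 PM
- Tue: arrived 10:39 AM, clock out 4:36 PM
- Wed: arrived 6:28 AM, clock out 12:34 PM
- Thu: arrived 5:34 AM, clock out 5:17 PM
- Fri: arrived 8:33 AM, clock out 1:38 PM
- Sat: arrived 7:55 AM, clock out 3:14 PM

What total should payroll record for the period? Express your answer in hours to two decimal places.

Mon: 10:50 AM–7:25 PM = 8 h 35 min; less 60 min break → 7 h 35 min
Tue: 10:39 AM–4:36 PM = 5 h 57 min; less 60 min break → 4 h 57 min
Wed: 6:28 AM–12:34 PM = 6 h 6 min; less 60 min break → 5 h 6 min
Thu: 5:34 AM–5:17 PM = 11 h 43 min; less 60 min break → 10 h 43 min
Fri: 8:33 AM–1:38 PM = 5 h 5 min; less 60 min break → 4 h 5 min
Sat: 7:55 AM–3:14 PM = 7 h 19 min; less 60 min break → 6 h 19 min
Total: 7 h 35 min + 4 h 57 min + 5 h 6 min + 10 h 43 min + 4 h 5 min + 6 h 19 min = 38 h 45 min.

38.75 hours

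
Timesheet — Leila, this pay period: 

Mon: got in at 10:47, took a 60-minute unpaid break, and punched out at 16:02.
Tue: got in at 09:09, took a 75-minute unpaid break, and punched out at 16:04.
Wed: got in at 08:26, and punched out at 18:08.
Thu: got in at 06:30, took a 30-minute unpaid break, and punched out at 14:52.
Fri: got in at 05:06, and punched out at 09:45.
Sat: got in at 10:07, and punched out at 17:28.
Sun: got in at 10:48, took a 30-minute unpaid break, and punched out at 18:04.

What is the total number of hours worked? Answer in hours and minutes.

46 h 15 min

Mon: 10:47–16:02 = 5 h 15 min; less 60 min break → 4 h 15 min
Tue: 09:09–16:04 = 6 h 55 min; less 75 min break → 5 h 40 min
Wed: 08:26–18:08 = 9 h 42 min
Thu: 06:30–14:52 = 8 h 22 min; less 30 min break → 7 h 52 min
Fri: 05:06–09:45 = 4 h 39 min
Sat: 10:07–17:28 = 7 h 21 min
Sun: 10:48–18:04 = 7 h 16 min; less 30 min break → 6 h 46 min
Total: 4 h 15 min + 5 h 40 min + 9 h 42 min + 7 h 52 min + 4 h 39 min + 7 h 21 min + 6 h 46 min = 46 h 15 min.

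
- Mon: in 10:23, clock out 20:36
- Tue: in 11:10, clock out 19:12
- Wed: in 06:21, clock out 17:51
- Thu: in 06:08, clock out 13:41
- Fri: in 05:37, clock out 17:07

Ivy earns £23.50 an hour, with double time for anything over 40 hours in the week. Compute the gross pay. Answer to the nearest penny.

Mon: 10:23–20:36 = 10 h 13 min
Tue: 11:10–19:12 = 8 h 2 min
Wed: 06:21–17:51 = 11 h 30 min
Thu: 06:08–13:41 = 7 h 33 min
Fri: 05:37–17:07 = 11 h 30 min
Total worked: 48 h 48 min = 2928 min.
Regular 40 h 0 min = 2400 min at £23.50/h; overtime 8 h 48 min = 528 min at £47.00/h.
Pay = (2400 × £23.50 + 528 × £47.00) ÷ 60 = £1353.60.

£1353.60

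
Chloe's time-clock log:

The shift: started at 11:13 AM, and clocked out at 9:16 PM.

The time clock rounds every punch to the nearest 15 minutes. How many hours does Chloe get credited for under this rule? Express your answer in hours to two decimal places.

10.00 hours

The shift: in 11:13 AM→11:15 AM, out 9:16 PM→9:15 PM; 10 h 0 min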